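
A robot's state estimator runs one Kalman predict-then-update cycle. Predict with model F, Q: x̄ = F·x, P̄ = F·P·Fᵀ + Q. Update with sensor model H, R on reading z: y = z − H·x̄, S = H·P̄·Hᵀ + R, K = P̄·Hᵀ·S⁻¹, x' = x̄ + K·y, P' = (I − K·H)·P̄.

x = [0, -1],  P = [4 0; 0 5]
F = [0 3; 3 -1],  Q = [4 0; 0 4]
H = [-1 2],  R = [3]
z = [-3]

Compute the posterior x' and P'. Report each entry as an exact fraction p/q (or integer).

x̄ = F·x = [-3, 1]
P̄ = F·P·Fᵀ + Q = [49 -15; -15 45]
y = z − H·x̄ = [-8]
S = H·P̄·Hᵀ + R = [292]
K = P̄·Hᵀ·S⁻¹ = [-79/292; 105/292]
x' = x̄ + K·y = [-61/73, -137/73]
P' = (I − K·H)·P̄ = [8067/292 3915/292; 3915/292 2115/292]

x' = [-61/73, -137/73]
P' = [8067/292 3915/292; 3915/292 2115/292]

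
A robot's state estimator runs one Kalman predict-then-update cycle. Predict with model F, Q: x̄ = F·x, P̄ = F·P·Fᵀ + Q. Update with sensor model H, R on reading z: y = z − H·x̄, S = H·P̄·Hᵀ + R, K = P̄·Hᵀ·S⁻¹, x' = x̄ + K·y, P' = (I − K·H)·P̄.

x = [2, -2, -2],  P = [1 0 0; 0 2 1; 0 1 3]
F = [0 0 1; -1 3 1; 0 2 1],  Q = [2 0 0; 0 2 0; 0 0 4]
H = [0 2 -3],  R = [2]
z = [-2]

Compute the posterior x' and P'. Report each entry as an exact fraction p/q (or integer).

x̄ = F·x = [-2, -10, -6]
P̄ = F·P·Fᵀ + Q = [5 6 5; 6 30 20; 5 20 19]
y = z − H·x̄ = [0]
S = H·P̄·Hᵀ + R = [53]
K = P̄·Hᵀ·S⁻¹ = [-3/53; 0; -17/53]
x' = x̄ + K·y = [-2, -10, -6]
P' = (I − K·H)·P̄ = [256/53 6 214/53; 6 30 20; 214/53 20 718/53]

x' = [-2, -10, -6]
P' = [256/53 6 214/53; 6 30 20; 214/53 20 718/53]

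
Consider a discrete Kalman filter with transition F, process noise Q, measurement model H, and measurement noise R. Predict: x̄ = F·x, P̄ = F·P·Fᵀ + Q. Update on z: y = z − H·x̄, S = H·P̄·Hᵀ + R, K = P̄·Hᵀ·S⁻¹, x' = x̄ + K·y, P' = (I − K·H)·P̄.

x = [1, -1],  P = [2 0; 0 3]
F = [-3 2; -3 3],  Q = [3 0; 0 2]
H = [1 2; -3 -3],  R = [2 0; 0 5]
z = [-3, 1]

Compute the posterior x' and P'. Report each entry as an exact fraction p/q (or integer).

x̄ = F·x = [-5, -6]
P̄ = F·P·Fᵀ + Q = [33 36; 36 47]
y = z − H·x̄ = [14, -32]
S = H·P̄·Hᵀ + R = [367 -705; -705 1373]
K = P̄·Hᵀ·S⁻¹ = [-885/3433 -972/3433; 2945/6866 267/6866]
x' = x̄ + K·y = [1549/3433, -4255/3433]
P' = (I − K·H)·P̄ = [5010/3433 -3390/3433; -3390/3433 6335/6866]

x' = [1549/3433, -4255/3433]
P' = [5010/3433 -3390/3433; -3390/3433 6335/6866]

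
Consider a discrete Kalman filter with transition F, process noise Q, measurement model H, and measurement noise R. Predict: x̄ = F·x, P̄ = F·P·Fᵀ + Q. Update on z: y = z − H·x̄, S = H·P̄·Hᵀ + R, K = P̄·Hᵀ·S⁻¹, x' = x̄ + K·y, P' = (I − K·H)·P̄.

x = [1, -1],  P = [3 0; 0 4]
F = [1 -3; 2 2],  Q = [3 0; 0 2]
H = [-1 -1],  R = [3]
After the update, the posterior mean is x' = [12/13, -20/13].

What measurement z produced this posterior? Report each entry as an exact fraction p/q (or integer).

z = [1]

x̄ = F·x = [4, 0]
P̄ = F·P·Fᵀ + Q = [42 -18; -18 30]
S = H·P̄·Hᵀ + R = [39]
K = P̄·Hᵀ·S⁻¹ = [-8/13; -4/13]
x' − x̄ = [-40/13, -20/13] = K·y
y = (KᵀK)⁻¹·Kᵀ·(x' − x̄) = [5]
z = y + H·x̄ = [5] + [-4] = [1]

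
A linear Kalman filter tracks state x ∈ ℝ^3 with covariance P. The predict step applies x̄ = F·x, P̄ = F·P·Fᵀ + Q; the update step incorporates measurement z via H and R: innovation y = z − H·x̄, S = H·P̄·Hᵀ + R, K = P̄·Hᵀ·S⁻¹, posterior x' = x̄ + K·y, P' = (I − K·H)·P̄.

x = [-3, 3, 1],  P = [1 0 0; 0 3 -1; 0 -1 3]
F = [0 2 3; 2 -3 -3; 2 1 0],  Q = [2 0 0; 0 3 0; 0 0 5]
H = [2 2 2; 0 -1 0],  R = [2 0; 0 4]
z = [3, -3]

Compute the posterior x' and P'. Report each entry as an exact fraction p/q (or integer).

x̄ = F·x = [9, -18, -3]
P̄ = F·P·Fᵀ + Q = [29 -30 3; -30 43 -2; 3 -2 12]
y = z − H·x̄ = [27, -21]
S = H·P̄·Hᵀ + R = [106 -22; -22 47]
K = P̄·Hᵀ·S⁻¹ = [424/2249 1634/2249; 44/2249 -2037/2249; 633/2249 392/2249]
x' = x̄ + K·y = [-2625/2249, 3483/2249, 2112/2249]
P' = (I − K·H)·P̄ = [14505/2249 -6536/2249 -7545/2249; -6536/2249 8148/2249 -1568/2249; -7545/2249 -1568/2249 9746/2249]

x' = [-2625/2249, 3483/2249, 2112/2249]
P' = [14505/2249 -6536/2249 -7545/2249; -6536/2249 8148/2249 -1568/2249; -7545/2249 -1568/2249 9746/2249]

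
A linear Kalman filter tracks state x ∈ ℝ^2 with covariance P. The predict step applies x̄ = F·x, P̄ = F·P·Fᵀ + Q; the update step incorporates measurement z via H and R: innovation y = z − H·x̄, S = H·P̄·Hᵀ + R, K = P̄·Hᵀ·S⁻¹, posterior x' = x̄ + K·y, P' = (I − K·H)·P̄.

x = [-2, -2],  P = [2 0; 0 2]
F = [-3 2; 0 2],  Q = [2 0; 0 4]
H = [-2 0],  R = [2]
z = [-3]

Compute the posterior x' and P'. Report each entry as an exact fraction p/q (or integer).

x̄ = F·x = [2, -4]
P̄ = F·P·Fᵀ + Q = [28 8; 8 12]
y = z − H·x̄ = [1]
S = H·P̄·Hᵀ + R = [114]
K = P̄·Hᵀ·S⁻¹ = [-28/57; -8/57]
x' = x̄ + K·y = [86/57, -236/57]
P' = (I − K·H)·P̄ = [28/57 8/57; 8/57 556/57]

x' = [86/57, -236/57]
P' = [28/57 8/57; 8/57 556/57]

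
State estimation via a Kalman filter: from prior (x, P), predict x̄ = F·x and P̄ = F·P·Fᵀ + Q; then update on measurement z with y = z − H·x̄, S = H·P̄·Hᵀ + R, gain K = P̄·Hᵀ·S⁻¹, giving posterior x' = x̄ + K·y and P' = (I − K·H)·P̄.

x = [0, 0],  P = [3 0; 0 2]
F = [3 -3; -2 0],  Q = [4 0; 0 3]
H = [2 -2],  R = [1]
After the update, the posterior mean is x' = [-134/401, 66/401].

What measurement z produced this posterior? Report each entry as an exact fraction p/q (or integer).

x̄ = F·x = [0, 0]
P̄ = F·P·Fᵀ + Q = [49 -18; -18 15]
S = H·P̄·Hᵀ + R = [401]
K = P̄·Hᵀ·S⁻¹ = [134/401; -66/401]
x' − x̄ = [-134/401, 66/401] = K·y
y = (KᵀK)⁻¹·Kᵀ·(x' − x̄) = [-1]
z = y + H·x̄ = [-1] + [0] = [-1]

z = [-1]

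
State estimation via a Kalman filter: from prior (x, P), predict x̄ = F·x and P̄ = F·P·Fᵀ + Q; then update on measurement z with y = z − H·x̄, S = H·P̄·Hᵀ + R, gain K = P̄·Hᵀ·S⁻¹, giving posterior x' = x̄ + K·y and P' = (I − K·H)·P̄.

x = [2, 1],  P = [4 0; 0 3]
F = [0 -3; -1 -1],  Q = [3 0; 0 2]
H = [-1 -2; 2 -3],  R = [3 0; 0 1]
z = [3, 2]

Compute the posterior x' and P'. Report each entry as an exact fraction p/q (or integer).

x' = [-2526/3215, -3849/3215]
P' = [1983/3215 1017/3215; 1017/3215 828/3215]

x̄ = F·x = [-3, -3]
P̄ = F·P·Fᵀ + Q = [30 9; 9 9]
y = z − H·x̄ = [-6, -1]
S = H·P̄·Hᵀ + R = [105 -15; -15 94]
K = P̄·Hᵀ·S⁻¹ = [-1339/3215 183/643; -891/3215 -90/643]
x' = x̄ + K·y = [-2526/3215, -3849/3215]
P' = (I − K·H)·P̄ = [1983/3215 1017/3215; 1017/3215 828/3215]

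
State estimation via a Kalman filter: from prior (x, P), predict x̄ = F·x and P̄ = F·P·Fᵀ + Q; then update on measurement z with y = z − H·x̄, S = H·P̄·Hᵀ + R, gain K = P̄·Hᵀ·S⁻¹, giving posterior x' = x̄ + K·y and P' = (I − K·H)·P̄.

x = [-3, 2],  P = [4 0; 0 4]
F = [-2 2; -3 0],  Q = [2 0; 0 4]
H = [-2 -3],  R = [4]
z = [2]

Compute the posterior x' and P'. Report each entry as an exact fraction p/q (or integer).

x' = [255/197, -285/197]
P' = [1798/197 -1152/197; -1152/197 824/197]

x̄ = F·x = [10, 9]
P̄ = F·P·Fᵀ + Q = [34 24; 24 40]
y = z − H·x̄ = [49]
S = H·P̄·Hᵀ + R = [788]
K = P̄·Hᵀ·S⁻¹ = [-35/197; -42/197]
x' = x̄ + K·y = [255/197, -285/197]
P' = (I − K·H)·P̄ = [1798/197 -1152/197; -1152/197 824/197]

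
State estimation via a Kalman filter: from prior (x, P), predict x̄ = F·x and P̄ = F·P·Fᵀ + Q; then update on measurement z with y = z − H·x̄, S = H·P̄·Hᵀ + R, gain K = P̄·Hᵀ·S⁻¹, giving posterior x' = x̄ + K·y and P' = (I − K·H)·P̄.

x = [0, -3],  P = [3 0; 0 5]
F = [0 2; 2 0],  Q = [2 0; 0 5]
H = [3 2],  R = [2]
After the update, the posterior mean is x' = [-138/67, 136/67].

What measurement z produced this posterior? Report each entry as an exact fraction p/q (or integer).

z = [-2]

x̄ = F·x = [-6, 0]
P̄ = F·P·Fᵀ + Q = [22 0; 0 17]
S = H·P̄·Hᵀ + R = [268]
K = P̄·Hᵀ·S⁻¹ = [33/134; 17/134]
x' − x̄ = [264/67, 136/67] = K·y
y = (KᵀK)⁻¹·Kᵀ·(x' − x̄) = [16]
z = y + H·x̄ = [16] + [-18] = [-2]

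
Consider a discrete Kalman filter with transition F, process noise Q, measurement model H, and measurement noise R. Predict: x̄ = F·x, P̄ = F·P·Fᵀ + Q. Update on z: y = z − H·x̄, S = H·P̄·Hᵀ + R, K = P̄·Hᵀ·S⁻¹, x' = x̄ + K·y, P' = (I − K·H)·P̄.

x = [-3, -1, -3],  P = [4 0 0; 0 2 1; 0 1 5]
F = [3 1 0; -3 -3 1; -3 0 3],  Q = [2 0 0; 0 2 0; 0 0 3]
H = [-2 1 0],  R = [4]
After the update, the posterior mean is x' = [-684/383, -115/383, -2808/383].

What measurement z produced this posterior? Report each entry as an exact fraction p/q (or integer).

x̄ = F·x = [-10, 9, 0]
P̄ = F·P·Fᵀ + Q = [40 -41 -33; -41 55 42; -33 42 84]
S = H·P̄·Hᵀ + R = [383]
K = P̄·Hᵀ·S⁻¹ = [-121/383; 137/383; 108/383]
x' − x̄ = [3146/383, -3562/383, -2808/383] = K·y
y = (KᵀK)⁻¹·Kᵀ·(x' − x̄) = [-26]
z = y + H·x̄ = [-26] + [29] = [3]

z = [3]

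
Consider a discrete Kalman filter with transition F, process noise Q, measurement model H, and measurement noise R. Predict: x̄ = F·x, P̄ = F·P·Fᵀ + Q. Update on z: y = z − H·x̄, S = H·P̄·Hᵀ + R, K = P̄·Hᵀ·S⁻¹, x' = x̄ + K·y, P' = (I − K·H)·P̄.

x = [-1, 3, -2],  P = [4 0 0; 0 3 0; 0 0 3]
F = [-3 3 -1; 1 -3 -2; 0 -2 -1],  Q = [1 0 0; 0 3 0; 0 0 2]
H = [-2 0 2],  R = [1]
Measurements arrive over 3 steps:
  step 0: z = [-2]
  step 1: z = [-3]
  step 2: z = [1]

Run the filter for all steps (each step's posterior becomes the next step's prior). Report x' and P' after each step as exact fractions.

step 0: x̄ = F·x = [14, -6, -4]
step 0: P̄ = F·P·Fᵀ + Q = [67 -33 -15; -33 46 24; -15 24 17]
step 0: y = z − H·x̄ = [34]
step 0: S = H·P̄·Hᵀ + R = [457]
step 0: K = P̄·Hᵀ·S⁻¹ = [-164/457; 114/457; 64/457]
step 0: x' = x̄ + K·y = [822/457, 1134/457, 348/457]
step 0: P' = (I − K·H)·P̄ = [3723/457 3615/457 3641/457; 3615/457 8026/457 3672/457; 3641/457 3672/457 3673/457]
step 1: x̄ = F·x = [588/457, -3276/457, -2616/457]
step 1: P̄ = F·P·Fᵀ + Q = [44615/457 -25488/457 -15542/457; -25488/457 99830/457 70335/457; -15542/457 70335/457 51379/457]
step 1: y = z − H·x̄ = [5037/457]
step 1: S = H·P̄·Hᵀ + R = [508769/457]
step 1: K = P̄·Hᵀ·S⁻¹ = [-120314/508769; 191646/508769; 133842/508769]
step 1: x' = x̄ + K·y = [-671478/508769, -1534806/508769, -1437150/508769]
step 1: P' = (I − K·H)·P̄ = [17994027/508769 22079196/508769 17933870/508769; 22079196/508769 30770722/508769 22175019/508769; 17933870/508769 22175019/508769 18000791/508769]
step 2: x̄ = F·x = [-1152834/508769, 6807240/508769, 4506762/508769]
step 2: P̄ = F·P·Fᵀ + Q = [34519879/508769 -6822352/508769 -2521774/508769; -6822352/508769 430349568/508769 313758785/508769; -2521774/508769 313758785/508769 230801293/508769]
step 2: y = z − H·x̄ = [-10810423/508769]
step 2: S = H·P̄·Hᵀ + R = [1081967649/508769]
step 2: K = P̄·Hᵀ·S⁻¹ = [-74083306/1081967649; 213720758/360655883; 466646134/1081967649]
step 2: x' = x̄ + K·y = [-877524412/1081967649, 284332094/360655883, -331135376/1081967649]
step 2: P' = (I − K·H)·P̄ = [62623815715/1081967649 26284264428/360655883 62586774062/1081967649; 26284264428/360655883 35730196308/360655883 26391124807/360655883; 62586774062/1081967649 26391124807/360655883 62820097129/1081967649]

step 0: x' = [822/457, 1134/457, 348/457], P' = [3723/457 3615/457 3641/457; 3615/457 8026/457 3672/457; 3641/457 3672/457 3673/457]
step 1: x' = [-671478/508769, -1534806/508769, -1437150/508769], P' = [17994027/508769 22079196/508769 17933870/508769; 22079196/508769 30770722/508769 22175019/508769; 17933870/508769 22175019/508769 18000791/508769]
step 2: x' = [-877524412/1081967649, 284332094/360655883, -331135376/1081967649], P' = [62623815715/1081967649 26284264428/360655883 62586774062/1081967649; 26284264428/360655883 35730196308/360655883 26391124807/360655883; 62586774062/1081967649 26391124807/360655883 62820097129/1081967649]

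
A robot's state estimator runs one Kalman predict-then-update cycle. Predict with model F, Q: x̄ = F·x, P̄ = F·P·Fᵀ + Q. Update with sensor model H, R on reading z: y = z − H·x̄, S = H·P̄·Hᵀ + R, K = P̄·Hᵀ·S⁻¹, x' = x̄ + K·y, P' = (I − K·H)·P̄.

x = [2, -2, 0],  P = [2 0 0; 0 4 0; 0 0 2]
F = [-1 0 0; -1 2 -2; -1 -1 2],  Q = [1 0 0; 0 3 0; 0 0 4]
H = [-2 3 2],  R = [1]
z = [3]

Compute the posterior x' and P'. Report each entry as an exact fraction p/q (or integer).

x' = [-104/69, 107/138, -85/69]
P' = [199/69 28/69 158/69; 28/69 977/138 -691/69; 158/69 -691/69 1192/69]

x̄ = F·x = [-2, -6, 0]
P̄ = F·P·Fᵀ + Q = [3 2 2; 2 29 -14; 2 -14 18]
y = z − H·x̄ = [17]
S = H·P̄·Hᵀ + R = [138]
K = P̄·Hᵀ·S⁻¹ = [2/69; 55/138; -5/69]
x' = x̄ + K·y = [-104/69, 107/138, -85/69]
P' = (I − K·H)·P̄ = [199/69 28/69 158/69; 28/69 977/138 -691/69; 158/69 -691/69 1192/69]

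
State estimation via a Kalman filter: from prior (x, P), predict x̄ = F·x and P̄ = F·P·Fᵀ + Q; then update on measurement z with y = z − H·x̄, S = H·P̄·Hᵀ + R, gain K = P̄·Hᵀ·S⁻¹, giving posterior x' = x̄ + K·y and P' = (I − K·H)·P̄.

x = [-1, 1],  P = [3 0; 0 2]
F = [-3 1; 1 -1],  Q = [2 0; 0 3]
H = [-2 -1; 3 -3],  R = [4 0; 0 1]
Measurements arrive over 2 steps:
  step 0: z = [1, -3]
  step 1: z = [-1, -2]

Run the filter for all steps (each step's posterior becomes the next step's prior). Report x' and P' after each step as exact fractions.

step 0: x̄ = F·x = [4, -2]
step 0: P̄ = F·P·Fᵀ + Q = [31 -11; -11 8]
step 0: y = z − H·x̄ = [7, -21]
step 0: S = H·P̄·Hᵀ + R = [92 -195; -195 550]
step 0: K = P̄·Hᵀ·S⁻¹ = [-696/2515 1647/12575; -683/2515 -2514/12575]
step 0: x' = x̄ + K·y = [-8647/12575, 3739/12575]
step 0: P' = (I − K·H)·P̄ = [4823/12575 4274/12575; 4274/12575 5112/12575]
step 1: x̄ = F·x = [5936/2515, -12386/12575]
step 1: P̄ = F·P·Fᵀ + Q = [1921/503 -497/2515; -497/2515 39112/12575]
step 1: y = z − H·x̄ = [34399/12575, -151348/12575]
step 1: S = H·P̄·Hᵀ + R = [271572/12575 -178269/12575; -178269/12575 841538/12575]
step 1: K = P̄·Hᵀ·S⁻¹ = [-4113352/15646785 92669/745085; -368539/1422435 -13762/67735]
step 1: x' = x̄ + K·y = [2256124/15646785, 1069123/1422435]
step 1: P' = (I − K·H)·P̄ = [5700697/15646785 459274/1422435; 459274/1422435 555608/1422435]

step 0: x' = [-8647/12575, 3739/12575], P' = [4823/12575 4274/12575; 4274/12575 5112/12575]
step 1: x' = [2256124/15646785, 1069123/1422435], P' = [5700697/15646785 459274/1422435; 459274/1422435 555608/1422435]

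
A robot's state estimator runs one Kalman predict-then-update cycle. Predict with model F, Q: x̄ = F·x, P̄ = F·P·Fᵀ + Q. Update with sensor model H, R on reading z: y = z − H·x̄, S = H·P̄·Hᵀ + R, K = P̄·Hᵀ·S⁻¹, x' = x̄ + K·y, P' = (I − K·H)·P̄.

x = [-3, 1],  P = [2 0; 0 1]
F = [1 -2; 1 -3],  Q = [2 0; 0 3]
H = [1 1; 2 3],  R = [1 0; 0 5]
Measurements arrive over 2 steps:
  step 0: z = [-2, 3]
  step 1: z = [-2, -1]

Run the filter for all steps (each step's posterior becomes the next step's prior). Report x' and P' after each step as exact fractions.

step 0: x̄ = F·x = [-5, -6]
step 0: P̄ = F·P·Fᵀ + Q = [8 8; 8 14]
step 0: y = z − H·x̄ = [9, 31]
step 0: S = H·P̄·Hᵀ + R = [39 98; 98 259]
step 0: K = P̄·Hᵀ·S⁻¹ = [32/71 -8/497; 2/71 106/497]
step 0: x' = x̄ + K·y = [-717/497, 430/497]
step 0: P' = (I − K·H)·P̄ = [712/497 -488/497; -488/497 502/497]
step 1: x̄ = F·x = [-1577/497, -2007/497]
step 1: P̄ = F·P·Fᵀ + Q = [5666/497 6164/497; 6164/497 9649/497]
step 1: y = z − H·x̄ = [370/71, 8678/497]
step 1: S = H·P̄·Hᵀ + R = [4020/71 10157/71; 10157/71 185958/497]
step 1: K = P̄·Hᵀ·S⁻¹ = [159812/357727 -3730/357727; 11957/357727 74829/357727]
step 1: x' = x̄ + K·y = [-367387/357727, -75701/357727]
step 1: P' = (I − K·H)·P̄ = [498086/357727 -338274/357727; -338274/357727 350231/357727]

step 0: x' = [-717/497, 430/497], P' = [712/497 -488/497; -488/497 502/497]
step 1: x' = [-367387/357727, -75701/357727], P' = [498086/357727 -338274/357727; -338274/357727 350231/357727]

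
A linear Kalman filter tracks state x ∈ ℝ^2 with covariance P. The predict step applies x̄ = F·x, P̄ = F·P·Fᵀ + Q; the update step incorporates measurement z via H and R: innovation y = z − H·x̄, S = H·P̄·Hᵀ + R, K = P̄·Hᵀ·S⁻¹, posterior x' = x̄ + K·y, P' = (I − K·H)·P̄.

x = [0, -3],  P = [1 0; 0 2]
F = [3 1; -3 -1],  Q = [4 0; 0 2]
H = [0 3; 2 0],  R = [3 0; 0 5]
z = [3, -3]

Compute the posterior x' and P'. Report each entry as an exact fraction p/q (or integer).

x̄ = F·x = [-3, 3]
P̄ = F·P·Fᵀ + Q = [15 -11; -11 13]
y = z − H·x̄ = [-6, 3]
S = H·P̄·Hᵀ + R = [120 -66; -66 65]
K = P̄·Hᵀ·S⁻¹ = [-55/1148 237/574; 361/1148 -11/574]
x' = x̄ + K·y = [-423/287, 303/287]
P' = (I − K·H)·P̄ = [1185/1148 -55/1148; -55/1148 361/1148]

x' = [-423/287, 303/287]
P' = [1185/1148 -55/1148; -55/1148 361/1148]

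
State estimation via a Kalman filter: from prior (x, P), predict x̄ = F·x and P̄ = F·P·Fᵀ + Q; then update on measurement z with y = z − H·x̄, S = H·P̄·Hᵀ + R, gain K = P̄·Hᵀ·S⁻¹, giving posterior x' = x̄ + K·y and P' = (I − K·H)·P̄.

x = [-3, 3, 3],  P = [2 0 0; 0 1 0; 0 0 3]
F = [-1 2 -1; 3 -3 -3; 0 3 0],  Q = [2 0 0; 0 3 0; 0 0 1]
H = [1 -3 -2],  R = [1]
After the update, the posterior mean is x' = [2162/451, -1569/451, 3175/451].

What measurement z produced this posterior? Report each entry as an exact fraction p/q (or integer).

x̄ = F·x = [6, -27, 9]
P̄ = F·P·Fᵀ + Q = [11 -3 6; -3 57 -9; 6 -9 10]
S = H·P̄·Hᵀ + R = [451]
K = P̄·Hᵀ·S⁻¹ = [8/451; -156/451; 13/451]
x' − x̄ = [-544/451, 10608/451, -884/451] = K·y
y = (KᵀK)⁻¹·Kᵀ·(x' − x̄) = [-68]
z = y + H·x̄ = [-68] + [69] = [1]

z = [1]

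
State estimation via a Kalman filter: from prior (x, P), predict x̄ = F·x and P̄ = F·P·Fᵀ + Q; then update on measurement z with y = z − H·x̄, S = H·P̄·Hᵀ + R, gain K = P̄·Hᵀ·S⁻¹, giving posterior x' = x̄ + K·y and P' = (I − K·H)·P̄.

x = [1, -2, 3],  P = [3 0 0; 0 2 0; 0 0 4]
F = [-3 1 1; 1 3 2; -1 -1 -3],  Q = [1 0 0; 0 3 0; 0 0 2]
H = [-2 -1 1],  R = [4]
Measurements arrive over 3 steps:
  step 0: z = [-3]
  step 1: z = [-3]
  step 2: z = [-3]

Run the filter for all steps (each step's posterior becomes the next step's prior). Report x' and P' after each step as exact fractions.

step 0: x̄ = F·x = [-2, 1, -8]
step 0: P̄ = F·P·Fᵀ + Q = [34 5 -5; 5 40 -33; -5 -33 43]
step 0: y = z − H·x̄ = [2]
step 0: S = H·P̄·Hᵀ + R = [329]
step 0: K = P̄·Hᵀ·S⁻¹ = [-78/329; -83/329; 86/329]
step 0: x' = x̄ + K·y = [-814/329, 163/329, -2460/329]
step 0: P' = (I − K·H)·P̄ = [5102/329 -4829/329 5063/329; -4829/329 6271/329 -3719/329; 5063/329 -3719/329 6751/329]
step 1: x̄ = F·x = [145/329, -5245/329, 8031/329]
step 1: P̄ = F·P·Fᵀ + Q = [50427/329 11731/329 34504/329; 11731/329 36182/329 -29511/329; 34504/329 -29511/329 71196/329]
step 1: y = z − H·x̄ = [-13973/329]
step 1: S = H·P̄·Hᵀ + R = [278332/329]
step 1: K = P̄·Hᵀ·S⁻¹ = [-78081/278332; -89155/278332; 31699/278332]
step 1: x' = x̄ + K·y = [3438857/278332, -650725/278332, 5447885/278332]
step 1: P' = (I − K·H)·P̄ = [24130107/278332 -11234647/278332 36713243/278332; -11234647/278332 6449831/278332 -16376083/278332; 36713243/278332 -16376083/278332 57177199/278332]
step 2: x̄ = F·x = [-5519411/278332, 3095613/69583, -19131787/278332]
step 2: P̄ = F·P·Fᵀ + Q = [95452583/278332 -28563971/69583 231149875/278332; -28563971/69583 48663618/69583 -86258377/69583; 231149875/278332 -86258377/69583 645285059/278332]
step 2: y = z − H·x̄ = [19640421/278332]
step 2: S = H·P̄·Hᵀ + R = [531307171/278332]
step 2: K = P̄·Hᵀ·S⁻¹ = [154500593/531307171; -311176212/531307171; 528018817/531307171]
step 2: x' = x̄ + K·y = [366303721/531307171, 1678763970/531307171, 738888215/531307171]
step 2: P' = (I − K·H)·P̄ = [96446720467/531307171 -45370497164/531307171 148140946142/531307171; -45370497164/531307171 23679210174/531307171 -68306489002/531307171; 148140946142/531307171 -68306489002/531307171 230087478550/531307171]

step 0: x' = [-814/329, 163/329, -2460/329], P' = [5102/329 -4829/329 5063/329; -4829/329 6271/329 -3719/329; 5063/329 -3719/329 6751/329]
step 1: x' = [3438857/278332, -650725/278332, 5447885/278332], P' = [24130107/278332 -11234647/278332 36713243/278332; -11234647/278332 6449831/278332 -16376083/278332; 36713243/278332 -16376083/278332 57177199/278332]
step 2: x' = [366303721/531307171, 1678763970/531307171, 738888215/531307171], P' = [96446720467/531307171 -45370497164/531307171 148140946142/531307171; -45370497164/531307171 23679210174/531307171 -68306489002/531307171; 148140946142/531307171 -68306489002/531307171 230087478550/531307171]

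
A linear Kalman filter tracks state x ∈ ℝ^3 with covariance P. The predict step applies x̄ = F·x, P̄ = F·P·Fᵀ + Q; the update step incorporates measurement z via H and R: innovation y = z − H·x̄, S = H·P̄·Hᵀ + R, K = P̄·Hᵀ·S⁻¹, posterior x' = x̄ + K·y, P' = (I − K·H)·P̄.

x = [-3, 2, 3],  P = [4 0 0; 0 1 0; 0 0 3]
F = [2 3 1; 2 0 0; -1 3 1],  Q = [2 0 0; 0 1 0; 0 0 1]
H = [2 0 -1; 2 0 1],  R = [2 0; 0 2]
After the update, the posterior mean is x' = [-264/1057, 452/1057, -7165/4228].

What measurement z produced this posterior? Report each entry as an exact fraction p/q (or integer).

x̄ = F·x = [3, -6, 12]
P̄ = F·P·Fᵀ + Q = [30 16 4; 16 17 -8; 4 -8 17]
S = H·P̄·Hᵀ + R = [123 103; 103 155]
K = P̄·Hᵀ·S⁻¹ = [261/1057 263/1057; 466/1057 -146/1057; -1985/4228 2001/4228]
x' − x̄ = [-3435/1057, 6794/1057, -57901/4228] = K·y
y = (KᵀK)⁻¹·Kᵀ·(x' − x̄) = [8, -21]
z = y + H·x̄ = [8, -21] + [-6, 18] = [2, -3]

z = [2, -3]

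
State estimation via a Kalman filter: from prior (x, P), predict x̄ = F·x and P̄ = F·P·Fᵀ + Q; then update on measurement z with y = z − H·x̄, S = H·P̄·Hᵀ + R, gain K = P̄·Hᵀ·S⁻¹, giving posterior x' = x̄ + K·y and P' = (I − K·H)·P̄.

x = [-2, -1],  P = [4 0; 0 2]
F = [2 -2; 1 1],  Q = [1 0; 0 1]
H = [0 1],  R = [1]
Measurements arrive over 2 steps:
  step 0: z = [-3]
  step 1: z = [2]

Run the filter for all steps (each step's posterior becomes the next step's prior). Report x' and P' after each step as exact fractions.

step 0: x̄ = F·x = [-2, -3]
step 0: P̄ = F·P·Fᵀ + Q = [25 4; 4 7]
step 0: y = z − H·x̄ = [0]
step 0: S = H·P̄·Hᵀ + R = [8]
step 0: K = P̄·Hᵀ·S⁻¹ = [1/2; 7/8]
step 0: x' = x̄ + K·y = [-2, -3]
step 0: P' = (I − K·H)·P̄ = [23 1/2; 1/2 7/8]
step 1: x̄ = F·x = [2, -5]
step 1: P̄ = F·P·Fᵀ + Q = [185/2 177/4; 177/4 207/8]
step 1: y = z − H·x̄ = [7]
step 1: S = H·P̄·Hᵀ + R = [215/8]
step 1: K = P̄·Hᵀ·S⁻¹ = [354/215; 207/215]
step 1: x' = x̄ + K·y = [2908/215, 374/215]
step 1: P' = (I − K·H)·P̄ = [4223/215 354/215; 354/215 207/215]

step 0: x' = [-2, -3], P' = [23 1/2; 1/2 7/8]
step 1: x' = [2908/215, 374/215], P' = [4223/215 354/215; 354/215 207/215]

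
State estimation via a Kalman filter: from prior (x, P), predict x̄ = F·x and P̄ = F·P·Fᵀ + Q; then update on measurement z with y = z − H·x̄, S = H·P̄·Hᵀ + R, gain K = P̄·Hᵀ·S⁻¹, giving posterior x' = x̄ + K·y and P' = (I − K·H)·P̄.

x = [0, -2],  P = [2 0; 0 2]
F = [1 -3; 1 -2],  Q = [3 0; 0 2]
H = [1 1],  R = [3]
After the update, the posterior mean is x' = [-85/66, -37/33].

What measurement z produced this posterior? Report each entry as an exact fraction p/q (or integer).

x̄ = F·x = [6, 4]
P̄ = F·P·Fᵀ + Q = [23 14; 14 12]
S = H·P̄·Hᵀ + R = [66]
K = P̄·Hᵀ·S⁻¹ = [37/66; 13/33]
x' − x̄ = [-481/66, -169/33] = K·y
y = (KᵀK)⁻¹·Kᵀ·(x' − x̄) = [-13]
z = y + H·x̄ = [-13] + [10] = [-3]

z = [-3]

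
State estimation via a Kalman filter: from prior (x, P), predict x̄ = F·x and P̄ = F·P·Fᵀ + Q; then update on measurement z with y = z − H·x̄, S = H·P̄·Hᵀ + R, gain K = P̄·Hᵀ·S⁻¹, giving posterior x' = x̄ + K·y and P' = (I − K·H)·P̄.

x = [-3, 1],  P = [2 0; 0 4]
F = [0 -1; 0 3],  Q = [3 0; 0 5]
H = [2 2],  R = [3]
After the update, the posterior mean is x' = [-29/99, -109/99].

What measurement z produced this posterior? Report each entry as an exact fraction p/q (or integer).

z = [-3]

x̄ = F·x = [-1, 3]
P̄ = F·P·Fᵀ + Q = [7 -12; -12 41]
S = H·P̄·Hᵀ + R = [99]
K = P̄·Hᵀ·S⁻¹ = [-10/99; 58/99]
x' − x̄ = [70/99, -406/99] = K·y
y = (KᵀK)⁻¹·Kᵀ·(x' − x̄) = [-7]
z = y + H·x̄ = [-7] + [4] = [-3]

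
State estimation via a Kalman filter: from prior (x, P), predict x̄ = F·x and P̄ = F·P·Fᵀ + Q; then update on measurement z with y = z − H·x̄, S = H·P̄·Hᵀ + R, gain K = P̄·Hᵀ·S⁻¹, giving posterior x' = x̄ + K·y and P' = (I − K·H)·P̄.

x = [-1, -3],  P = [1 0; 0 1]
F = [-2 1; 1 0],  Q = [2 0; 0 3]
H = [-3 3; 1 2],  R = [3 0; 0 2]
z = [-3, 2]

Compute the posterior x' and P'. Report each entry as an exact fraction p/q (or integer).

x̄ = F·x = [-1, -1]
P̄ = F·P·Fᵀ + Q = [7 -2; -2 4]
y = z − H·x̄ = [-3, 5]
S = H·P̄·Hᵀ + R = [138 9; 9 17]
K = P̄·Hᵀ·S⁻¹ = [-162/755 219/755; 84/755 222/755]
x' = x̄ + K·y = [826/755, 103/755]
P' = (I − K·H)·P̄ = [254/755 92/755; 92/755 176/755]

x' = [826/755, 103/755]
P' = [254/755 92/755; 92/755 176/755]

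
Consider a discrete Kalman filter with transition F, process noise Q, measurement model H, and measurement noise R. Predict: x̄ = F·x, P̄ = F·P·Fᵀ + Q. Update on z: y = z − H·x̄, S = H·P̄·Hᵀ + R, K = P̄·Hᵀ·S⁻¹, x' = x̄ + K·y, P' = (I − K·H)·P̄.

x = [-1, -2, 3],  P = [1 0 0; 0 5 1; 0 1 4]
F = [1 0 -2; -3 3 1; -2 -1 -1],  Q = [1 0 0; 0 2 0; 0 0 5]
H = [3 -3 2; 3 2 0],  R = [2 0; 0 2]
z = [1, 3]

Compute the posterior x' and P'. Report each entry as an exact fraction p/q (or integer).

x̄ = F·x = [-7, 0, 1]
P̄ = F·P·Fᵀ + Q = [18 -17 8; -17 66 -17; 8 -17 20]
y = z − H·x̄ = [20, 24]
S = H·P̄·Hᵀ + R = [1444 -203; -203 224]
K = P̄·Hᵀ·S⁻¹ = [4452/40321 53443/282247; -6707/40321 59515/282247; 3390/40321 8905/282247]
x' = x̄ + K·y = [-69817/282247, 489380/282247, 970567/282247]
P' = (I − K·H)·P̄ = [240742/282247 -307670/282247 -791454/282247; -307670/282247 521020/282247 1196086/282247; -791454/282247 1196086/282247 3005040/282247]

x' = [-69817/282247, 489380/282247, 970567/282247]
P' = [240742/282247 -307670/282247 -791454/282247; -307670/282247 521020/282247 1196086/282247; -791454/282247 1196086/282247 3005040/282247]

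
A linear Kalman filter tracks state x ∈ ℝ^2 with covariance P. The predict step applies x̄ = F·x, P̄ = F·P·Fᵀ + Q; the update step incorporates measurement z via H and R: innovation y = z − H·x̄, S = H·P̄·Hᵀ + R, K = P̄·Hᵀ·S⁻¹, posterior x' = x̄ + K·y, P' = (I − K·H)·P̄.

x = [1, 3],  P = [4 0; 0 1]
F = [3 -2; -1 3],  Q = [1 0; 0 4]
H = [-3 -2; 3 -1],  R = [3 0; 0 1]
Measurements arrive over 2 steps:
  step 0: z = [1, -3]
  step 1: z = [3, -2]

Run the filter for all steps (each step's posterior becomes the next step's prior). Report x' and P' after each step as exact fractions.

step 0: x' = [-23391/31919, 30968/31919], P' = [2734/31919 1065/31919; 1065/31919 13479/31919]
step 1: x' = [-7256369/8567761, -2280777/8567761], P' = [1411631/17135522 485769/17135522; 485769/17135522 7002891/17135522]

step 0: x̄ = F·x = [-3, 8]
step 0: P̄ = F·P·Fᵀ + Q = [41 -18; -18 17]
step 0: y = z − H·x̄ = [8, 14]
step 0: S = H·P̄·Hᵀ + R = [224 -281; -281 495]
step 0: K = P̄·Hᵀ·S⁻¹ = [-3444/31919 7137/31919; -10051/31919 -10284/31919]
step 0: x' = x̄ + K·y = [-23391/31919, 30968/31919]
step 0: P' = (I − K·H)·P̄ = [2734/31919 1065/31919; 1065/31919 13479/31919]
step 1: x̄ = F·x = [-132109/31919, 116295/31919]
step 1: P̄ = F·P·Fᵀ + Q = [97661/31919 -77361/31919; -77361/31919 245331/31919]
step 1: y = z − H·x̄ = [-67980/31919, 448784/31919]
step 1: S = H·P̄·Hᵀ + R = [1027698/31919 -156204/31919; -156204/31919 1620365/31919]
step 1: K = P̄·Hᵀ·S⁻¹ = [-1735477/17135522 1874562/8567761; -5154363/17135522 -2772792/8567761]
step 1: x' = x̄ + K·y = [-7256369/8567761, -2280777/8567761]
step 1: P' = (I − K·H)·P̄ = [1411631/17135522 485769/17135522; 485769/17135522 7002891/17135522]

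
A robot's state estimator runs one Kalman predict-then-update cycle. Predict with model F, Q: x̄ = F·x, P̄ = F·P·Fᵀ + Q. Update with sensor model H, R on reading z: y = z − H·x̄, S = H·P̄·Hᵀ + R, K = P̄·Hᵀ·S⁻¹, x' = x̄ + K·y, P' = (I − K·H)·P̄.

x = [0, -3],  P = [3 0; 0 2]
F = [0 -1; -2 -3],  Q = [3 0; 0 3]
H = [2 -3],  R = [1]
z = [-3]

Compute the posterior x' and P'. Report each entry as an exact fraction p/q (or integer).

x' = [99/41, 108/41]
P' = [583/123 130/41; 130/41 183/82]

x̄ = F·x = [3, 9]
P̄ = F·P·Fᵀ + Q = [5 6; 6 33]
y = z − H·x̄ = [18]
S = H·P̄·Hᵀ + R = [246]
K = P̄·Hᵀ·S⁻¹ = [-4/123; -29/82]
x' = x̄ + K·y = [99/41, 108/41]
P' = (I − K·H)·P̄ = [583/123 130/41; 130/41 183/82]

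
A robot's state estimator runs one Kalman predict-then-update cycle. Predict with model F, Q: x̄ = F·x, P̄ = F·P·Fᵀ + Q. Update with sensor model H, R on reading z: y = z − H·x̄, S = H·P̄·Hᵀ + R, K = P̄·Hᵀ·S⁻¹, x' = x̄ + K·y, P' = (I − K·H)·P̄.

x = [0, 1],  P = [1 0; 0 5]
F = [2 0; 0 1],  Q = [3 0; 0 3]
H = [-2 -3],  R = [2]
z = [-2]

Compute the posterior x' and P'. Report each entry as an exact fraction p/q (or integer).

x̄ = F·x = [0, 1]
P̄ = F·P·Fᵀ + Q = [7 0; 0 8]
y = z − H·x̄ = [1]
S = H·P̄·Hᵀ + R = [102]
K = P̄·Hᵀ·S⁻¹ = [-7/51; -4/17]
x' = x̄ + K·y = [-7/51, 13/17]
P' = (I − K·H)·P̄ = [259/51 -56/17; -56/17 40/17]

x' = [-7/51, 13/17]
P' = [259/51 -56/17; -56/17 40/17]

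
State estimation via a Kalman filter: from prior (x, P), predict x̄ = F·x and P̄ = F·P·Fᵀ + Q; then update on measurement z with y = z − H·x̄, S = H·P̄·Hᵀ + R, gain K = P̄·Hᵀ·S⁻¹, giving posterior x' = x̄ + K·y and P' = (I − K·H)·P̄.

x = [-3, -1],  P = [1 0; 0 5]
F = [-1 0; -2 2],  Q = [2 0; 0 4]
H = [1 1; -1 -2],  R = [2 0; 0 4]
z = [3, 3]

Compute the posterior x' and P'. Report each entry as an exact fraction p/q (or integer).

x' = [271/79, -168/79]
P' = [164/79 -104/79; -104/79 352/237]

x̄ = F·x = [3, 4]
P̄ = F·P·Fᵀ + Q = [3 2; 2 28]
y = z − H·x̄ = [-4, 14]
S = H·P̄·Hᵀ + R = [37 -65; -65 127]
K = P̄·Hᵀ·S⁻¹ = [30/79 11/79; 20/237 -98/237]
x' = x̄ + K·y = [271/79, -168/79]
P' = (I − K·H)·P̄ = [164/79 -104/79; -104/79 352/237]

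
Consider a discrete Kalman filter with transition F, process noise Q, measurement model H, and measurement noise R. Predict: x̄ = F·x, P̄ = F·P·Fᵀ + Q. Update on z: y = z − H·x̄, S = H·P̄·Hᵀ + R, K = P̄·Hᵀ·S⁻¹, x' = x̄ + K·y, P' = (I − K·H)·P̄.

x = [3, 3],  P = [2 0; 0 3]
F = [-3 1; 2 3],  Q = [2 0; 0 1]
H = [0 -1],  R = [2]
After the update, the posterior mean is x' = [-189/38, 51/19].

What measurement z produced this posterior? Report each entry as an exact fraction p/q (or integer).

x̄ = F·x = [-6, 15]
P̄ = F·P·Fᵀ + Q = [23 -3; -3 36]
S = H·P̄·Hᵀ + R = [38]
K = P̄·Hᵀ·S⁻¹ = [3/38; -18/19]
x' − x̄ = [39/38, -234/19] = K·y
y = (KᵀK)⁻¹·Kᵀ·(x' − x̄) = [13]
z = y + H·x̄ = [13] + [-15] = [-2]

z = [-2]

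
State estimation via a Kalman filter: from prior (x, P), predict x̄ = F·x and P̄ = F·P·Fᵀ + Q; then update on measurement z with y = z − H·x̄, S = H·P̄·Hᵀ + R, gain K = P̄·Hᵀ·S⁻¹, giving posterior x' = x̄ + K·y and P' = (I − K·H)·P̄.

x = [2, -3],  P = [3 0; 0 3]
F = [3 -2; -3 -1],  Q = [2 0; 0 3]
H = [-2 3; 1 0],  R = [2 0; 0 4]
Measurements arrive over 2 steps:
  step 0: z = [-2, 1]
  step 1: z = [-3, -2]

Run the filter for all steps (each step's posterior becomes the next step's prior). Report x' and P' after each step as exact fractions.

step 0: x̄ = F·x = [12, -3]
step 0: P̄ = F·P·Fᵀ + Q = [41 -21; -21 33]
step 0: y = z − H·x̄ = [31, -11]
step 0: S = H·P̄·Hᵀ + R = [715 -145; -145 45]
step 0: K = P̄·Hᵀ·S⁻¹ = [-58/1115 829/1115; 66/223 543/1115]
step 0: x' = x̄ + K·y = [2463/1115, 912/1115]
step 0: P' = (I − K·H)·P̄ = [3316/1115 2172/1115; 2172/1115 1668/1115]
step 1: x̄ = F·x = [1113/223, -8301/1115]
step 1: P̄ = F·P·Fᵀ + Q = [12682/1115 -19992/1115; -19992/1115 47889/1115]
step 1: y = z − H·x̄ = [32688/1115, -1559/223]
step 1: S = H·P̄·Hᵀ + R = [723863/1115 -17068/223; -17068/223 17142/1115]
step 1: K = P̄·Hᵀ·S⁻¹ = [-853400/11492251 4253621/11492251; 3233247/11492251 2693514/11492251]
step 1: x' = x̄ + K·y = [2602208/11492251, -9600663/11492251]
step 1: P' = (I − K·H)·P̄ = [17014484/11492251 10774056/11492251; 10774056/11492251 9338202/11492251]

step 0: x' = [2463/1115, 912/1115], P' = [3316/1115 2172/1115; 2172/1115 1668/1115]
step 1: x' = [2602208/11492251, -9600663/11492251], P' = [17014484/11492251 10774056/11492251; 10774056/11492251 9338202/11492251]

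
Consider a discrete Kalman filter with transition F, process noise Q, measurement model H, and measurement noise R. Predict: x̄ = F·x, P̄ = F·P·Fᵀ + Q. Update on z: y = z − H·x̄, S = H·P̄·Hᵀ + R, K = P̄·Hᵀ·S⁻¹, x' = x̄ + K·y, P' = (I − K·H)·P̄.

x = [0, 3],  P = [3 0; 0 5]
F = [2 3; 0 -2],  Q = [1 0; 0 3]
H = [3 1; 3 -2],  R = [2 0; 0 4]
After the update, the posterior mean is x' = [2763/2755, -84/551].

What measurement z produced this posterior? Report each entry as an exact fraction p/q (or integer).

z = [3, 3]

x̄ = F·x = [9, -6]
P̄ = F·P·Fᵀ + Q = [58 -30; -30 23]
S = H·P̄·Hᵀ + R = [367 566; 566 978]
K = P̄·Hᵀ·S⁻¹ = [4194/19285 2187/19285; 1145/3857 -1199/3857]
x' − x̄ = [-22032/2755, 3222/551] = K·y
y = (KᵀK)⁻¹·Kᵀ·(x' − x̄) = [-18, -36]
z = y + H·x̄ = [-18, -36] + [21, 39] = [3, 3]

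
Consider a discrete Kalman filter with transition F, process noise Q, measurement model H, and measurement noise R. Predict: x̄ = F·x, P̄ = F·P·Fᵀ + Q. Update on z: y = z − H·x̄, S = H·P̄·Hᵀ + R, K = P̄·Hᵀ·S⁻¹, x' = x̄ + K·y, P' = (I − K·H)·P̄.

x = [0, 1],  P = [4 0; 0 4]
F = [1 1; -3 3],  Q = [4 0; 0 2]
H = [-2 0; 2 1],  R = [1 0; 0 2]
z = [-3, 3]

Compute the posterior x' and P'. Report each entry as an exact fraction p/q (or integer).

x̄ = F·x = [1, 3]
P̄ = F·P·Fᵀ + Q = [12 0; 0 74]
y = z − H·x̄ = [-1, -2]
S = H·P̄·Hᵀ + R = [49 -48; -48 124]
K = P̄·Hᵀ·S⁻¹ = [-456/943 6/943; 888/943 1813/1886]
x' = x̄ + K·y = [1387/943, 128/943]
P' = (I − K·H)·P̄ = [228/943 -444/943; -444/943 2701/943]

x' = [1387/943, 128/943]
P' = [228/943 -444/943; -444/943 2701/943]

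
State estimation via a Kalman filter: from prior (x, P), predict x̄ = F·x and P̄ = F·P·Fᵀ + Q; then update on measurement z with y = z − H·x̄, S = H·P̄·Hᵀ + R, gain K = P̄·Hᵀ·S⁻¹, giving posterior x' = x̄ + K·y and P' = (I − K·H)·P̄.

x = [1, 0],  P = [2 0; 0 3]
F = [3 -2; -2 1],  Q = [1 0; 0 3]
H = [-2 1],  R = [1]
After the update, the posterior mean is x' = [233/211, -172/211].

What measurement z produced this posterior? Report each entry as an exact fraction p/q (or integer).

z = [-3]

x̄ = F·x = [3, -2]
P̄ = F·P·Fᵀ + Q = [31 -18; -18 14]
S = H·P̄·Hᵀ + R = [211]
K = P̄·Hᵀ·S⁻¹ = [-80/211; 50/211]
x' − x̄ = [-400/211, 250/211] = K·y
y = (KᵀK)⁻¹·Kᵀ·(x' − x̄) = [5]
z = y + H·x̄ = [5] + [-8] = [-3]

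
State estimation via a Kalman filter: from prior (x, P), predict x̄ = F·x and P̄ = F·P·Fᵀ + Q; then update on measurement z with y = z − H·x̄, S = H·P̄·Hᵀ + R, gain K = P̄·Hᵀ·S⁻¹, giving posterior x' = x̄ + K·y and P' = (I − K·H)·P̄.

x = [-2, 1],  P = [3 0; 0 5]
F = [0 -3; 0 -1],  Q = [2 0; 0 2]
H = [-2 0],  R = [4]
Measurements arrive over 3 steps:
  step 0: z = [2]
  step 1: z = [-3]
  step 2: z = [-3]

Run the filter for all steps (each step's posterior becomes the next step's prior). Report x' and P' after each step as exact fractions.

step 0: x̄ = F·x = [-3, -1]
step 0: P̄ = F·P·Fᵀ + Q = [47 15; 15 7]
step 0: y = z − H·x̄ = [-4]
step 0: S = H·P̄·Hᵀ + R = [192]
step 0: K = P̄·Hᵀ·S⁻¹ = [-47/96; -5/32]
step 0: x' = x̄ + K·y = [-25/24, -3/8]
step 0: P' = (I − K·H)·P̄ = [47/48 5/16; 5/16 37/16]
step 1: x̄ = F·x = [9/8, 3/8]
step 1: P̄ = F·P·Fᵀ + Q = [365/16 111/16; 111/16 69/16]
step 1: y = z − H·x̄ = [-3/4]
step 1: S = H·P̄·Hᵀ + R = [381/4]
step 1: K = P̄·Hᵀ·S⁻¹ = [-365/762; -37/254]
step 1: x' = x̄ + K·y = [377/254, 123/254]
step 1: P' = (I − K·H)·P̄ = [365/381 37/127; 37/127 291/127]
step 2: x̄ = F·x = [-369/254, -123/254]
step 2: P̄ = F·P·Fᵀ + Q = [2873/127 873/127; 873/127 545/127]
step 2: y = z − H·x̄ = [-750/127]
step 2: S = H·P̄·Hᵀ + R = [12000/127]
step 2: K = P̄·Hᵀ·S⁻¹ = [-2873/6000; -291/2000]
step 2: x' = x̄ + K·y = [11/8, 3/8]
step 2: P' = (I − K·H)·P̄ = [2873/3000 291/1000; 291/1000 2291/1000]

step 0: x' = [-25/24, -3/8], P' = [47/48 5/16; 5/16 37/16]
step 1: x' = [377/254, 123/254], P' = [365/381 37/127; 37/127 291/127]
step 2: x' = [11/8, 3/8], P' = [2873/3000 291/1000; 291/1000 2291/1000]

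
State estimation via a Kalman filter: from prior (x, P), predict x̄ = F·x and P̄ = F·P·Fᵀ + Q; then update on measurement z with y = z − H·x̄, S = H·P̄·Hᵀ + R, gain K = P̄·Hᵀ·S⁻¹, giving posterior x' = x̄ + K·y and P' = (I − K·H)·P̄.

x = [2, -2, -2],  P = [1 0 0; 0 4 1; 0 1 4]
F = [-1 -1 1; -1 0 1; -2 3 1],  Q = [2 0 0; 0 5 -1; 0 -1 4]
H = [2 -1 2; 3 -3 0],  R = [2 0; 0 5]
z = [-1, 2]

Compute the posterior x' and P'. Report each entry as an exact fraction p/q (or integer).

x̄ = F·x = [-2, -4, -12]
P̄ = F·P·Fᵀ + Q = [9 4 -4; 4 10 8; -4 8 54]
y = z − H·x̄ = [23, -4]
S = H·P̄·Hᵀ + R = [184 -24; -24 104]
K = P̄·Hᵀ·S⁻¹ = [123/2320 363/2320; 8/145 -93/580; 68/145 -69/290]
x' = x̄ + K·y = [-3263/2320, -303/145, -38/145]
P' = (I − K·H)·P̄ = [14697/2320 3523/580 -941/290; 3523/580 1839/290 -413/145; -941/290 -413/145 332/145]

x' = [-3263/2320, -303/145, -38/145]
P' = [14697/2320 3523/580 -941/290; 3523/580 1839/290 -413/145; -941/290 -413/145 332/145]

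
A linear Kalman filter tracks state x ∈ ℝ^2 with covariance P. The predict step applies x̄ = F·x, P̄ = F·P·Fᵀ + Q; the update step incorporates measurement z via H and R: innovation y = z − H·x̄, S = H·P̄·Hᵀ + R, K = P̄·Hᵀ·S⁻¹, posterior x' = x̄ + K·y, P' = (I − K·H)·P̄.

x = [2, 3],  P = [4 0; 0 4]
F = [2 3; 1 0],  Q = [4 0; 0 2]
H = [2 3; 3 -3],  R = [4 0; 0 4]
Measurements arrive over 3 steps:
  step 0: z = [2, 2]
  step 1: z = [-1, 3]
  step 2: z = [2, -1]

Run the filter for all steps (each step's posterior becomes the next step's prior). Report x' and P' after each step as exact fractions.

step 0: x̄ = F·x = [13, 2]
step 0: P̄ = F·P·Fᵀ + Q = [56 8; 8 6]
step 0: y = z − H·x̄ = [-30, -31]
step 0: S = H·P̄·Hᵀ + R = [378 306; 306 418]
step 0: K = P̄·Hᵀ·S⁻¹ = [799/4023 89/447; 1547/8046 -113/894]
step 0: x' = x̄ + K·y = [1166/1341, 403/2682]
step 0: P' = (I − K·H)·P̄ = [1280/4023 212/4023; 212/4023 890/4023]
step 1: x̄ = F·x = [5873/2682, 1166/1341]
step 1: P̄ = F·P·Fᵀ + Q = [31766/4023 3196/4023; 3196/4023 9326/4023]
step 1: y = z − H·x̄ = [-10712/1341, -859/894]
step 1: S = H·P̄·Hᵀ + R = [265442/4023 38750/1341; 38750/1341 36488/447]
step 1: K = P̄·Hᵀ·S⁻¹ = [872995/4577117 885585/4577117; 834245/4577117 -551640/4577117]
step 1: x' = x̄ + K·y = [2198438/4577117, -2154158/4577117]
step 1: P' = (I − K·H)·P̄ = [1406864/4577117 226084/4577117; 226084/4577117 961604/4577117]
step 2: x̄ = F·x = [-2065598/4577117, 2198438/4577117]
step 2: P̄ = F·P·Fᵀ + Q = [35303368/4577117 3491980/4577117; 3491980/4577117 10561098/4577117]
step 2: y = z − H·x̄ = [6690116/4577117, 8214991/4577117]
step 2: S = H·P̄·Hᵀ + R = [296475582/4577117 127246266/4577117; 127246266/4577117 368233022/4577117]
step 2: K = P̄·Hᵀ·S⁻¹ = [241878209/1269637734 81822027/423212578; 462548707/2539275468 -102026799/846425156]
step 2: x' = x̄ + K·y = [221129099/1269637734, 1346370757/2539275468]
step 2: P' = (I − K·H)·P̄ = [194937716/634818867 31293662/634818867; 31293662/634818867 133320461/634818867]

step 0: x' = [1166/1341, 403/2682], P' = [1280/4023 212/4023; 212/4023 890/4023]
step 1: x' = [2198438/4577117, -2154158/4577117], P' = [1406864/4577117 226084/4577117; 226084/4577117 961604/4577117]
step 2: x' = [221129099/1269637734, 1346370757/2539275468], P' = [194937716/634818867 31293662/634818867; 31293662/634818867 133320461/634818867]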